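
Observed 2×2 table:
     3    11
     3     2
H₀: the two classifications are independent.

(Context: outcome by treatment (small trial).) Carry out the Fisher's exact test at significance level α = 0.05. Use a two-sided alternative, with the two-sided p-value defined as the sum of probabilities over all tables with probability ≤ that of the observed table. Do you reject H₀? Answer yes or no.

reject H₀: no

Margins: r₁=14, r₂=5, c₁=6, c₂=13, n=19
p_obs = C(14,3)·C(5,3)/C(19,6); sum pmf over tables with pmf ≤ p_obs
p-value (two-sided) = 0.26213
At α=0.05: p ≥ α → fail to reject H₀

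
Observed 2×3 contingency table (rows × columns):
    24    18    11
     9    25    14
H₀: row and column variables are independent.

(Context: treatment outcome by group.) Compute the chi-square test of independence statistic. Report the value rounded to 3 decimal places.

Row totals [53, 48], col totals [33, 43, 25], n=101
χ² = (24−17.32)²/17.32 + (18−22.56)²/22.56 + (11−13.12)²/13.12 + (9−15.68)²/15.68 + (25−20.44)²/20.44 + (14−11.88)²/11.88 = 8.0900
df = 2

test statistic = 8.090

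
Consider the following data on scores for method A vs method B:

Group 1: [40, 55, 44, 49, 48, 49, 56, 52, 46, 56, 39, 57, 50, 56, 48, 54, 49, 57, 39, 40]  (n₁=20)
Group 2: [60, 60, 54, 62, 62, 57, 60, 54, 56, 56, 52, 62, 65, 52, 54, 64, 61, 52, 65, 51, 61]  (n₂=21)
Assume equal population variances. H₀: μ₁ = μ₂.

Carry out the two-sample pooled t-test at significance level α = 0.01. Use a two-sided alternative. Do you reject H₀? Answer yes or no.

x̄₁=49.200, s₁=6.254, n₁=20
x̄₂=58.095, s₂=4.614, n₂=21
s_p² = [19·6.254² + 20·4.614²]/39 = 29.9746
SE = √(s_p²·(1/20+1/21)) = 1.7106
t = (49.200−58.095)/1.7106 = -5.2001
df = 39
p-value (two-sided) = 0.00001
At α=0.01: p < α → reject H₀

reject H₀: yes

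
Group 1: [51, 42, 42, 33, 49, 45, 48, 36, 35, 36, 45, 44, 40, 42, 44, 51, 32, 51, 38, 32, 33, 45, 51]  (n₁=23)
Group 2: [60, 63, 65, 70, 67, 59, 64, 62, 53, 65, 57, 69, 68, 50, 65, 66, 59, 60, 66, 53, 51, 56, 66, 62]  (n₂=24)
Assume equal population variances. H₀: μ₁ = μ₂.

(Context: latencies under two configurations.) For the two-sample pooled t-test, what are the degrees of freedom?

df = n₁ + n₂ − 2 = 23 + 24 − 2 = 45

degrees of freedom = 45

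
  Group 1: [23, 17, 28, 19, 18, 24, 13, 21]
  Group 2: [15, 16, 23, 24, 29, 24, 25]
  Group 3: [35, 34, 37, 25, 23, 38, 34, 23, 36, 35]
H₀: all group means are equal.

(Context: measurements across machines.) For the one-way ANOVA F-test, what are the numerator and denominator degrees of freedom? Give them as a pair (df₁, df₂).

degrees of freedom = [2, 22]

k = 3 groups, N = 25 total
df = (k−1, N−k) = (3−1, 25−3) = (2, 22)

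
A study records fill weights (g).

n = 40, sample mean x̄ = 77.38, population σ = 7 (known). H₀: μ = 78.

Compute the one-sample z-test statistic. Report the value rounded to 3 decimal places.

test statistic = -0.560

SE = σ/√n = 7/√40 = 1.1068
z = (x̄−μ₀)/SE = (77.38−78)/1.1068 = -0.5602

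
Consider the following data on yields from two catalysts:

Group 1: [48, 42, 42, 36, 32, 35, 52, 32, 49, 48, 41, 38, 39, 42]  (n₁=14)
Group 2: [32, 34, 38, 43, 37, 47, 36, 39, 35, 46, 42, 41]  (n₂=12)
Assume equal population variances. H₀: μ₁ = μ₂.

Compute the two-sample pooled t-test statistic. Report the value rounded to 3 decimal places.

test statistic = 0.888

x̄₁=41.143, s₁=6.335, n₁=14
x̄₂=39.167, s₂=4.726, n₂=12
s_p² = [13·6.335² + 11·4.726²]/24 = 31.9742
SE = √(s_p²·(1/14+1/12)) = 2.2245
t = (41.143−39.167)/2.2245 = 0.8884
df = 24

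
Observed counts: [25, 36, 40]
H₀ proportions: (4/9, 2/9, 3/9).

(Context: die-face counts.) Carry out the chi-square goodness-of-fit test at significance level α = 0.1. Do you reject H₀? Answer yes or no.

reject H₀: yes

n = 101; E_i = n·p_i = [44.89, 22.44, 33.67]
χ² = (25−44.89)²/44.89 + (36−22.44)²/22.44 + (40−33.67)²/33.67 = 18.1906
df = 2
p-value (upper-tail) = 0.00011
At α=0.1: p < α → reject H₀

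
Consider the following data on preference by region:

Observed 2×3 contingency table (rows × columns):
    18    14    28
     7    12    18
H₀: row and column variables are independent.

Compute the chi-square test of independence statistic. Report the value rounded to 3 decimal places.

Row totals [60, 37], col totals [25, 26, 46], n=97
χ² = (18−15.46)²/15.46 + (14−16.08)²/16.08 + (28−28.45)²/28.45 + (7−9.54)²/9.54 + (12−9.92)²/9.92 + (18−17.55)²/17.55 = 1.8163
df = 2

test statistic = 1.816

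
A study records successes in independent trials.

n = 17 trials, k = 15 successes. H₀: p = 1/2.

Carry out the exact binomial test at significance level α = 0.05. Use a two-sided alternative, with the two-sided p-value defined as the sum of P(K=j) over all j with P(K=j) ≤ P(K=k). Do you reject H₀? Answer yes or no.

Exact binomial: n=17, k=15, p₀=1/2=0.5000
P(X=j) = C(n,j)·p₀^j·(1−p₀)^(n−j); p = Σ P(X=j) over j with P(X=j) ≤ P(X=15)
p-value (two-sided) = 0.00235
At α=0.05: p < α → reject H₀

reject H₀: yes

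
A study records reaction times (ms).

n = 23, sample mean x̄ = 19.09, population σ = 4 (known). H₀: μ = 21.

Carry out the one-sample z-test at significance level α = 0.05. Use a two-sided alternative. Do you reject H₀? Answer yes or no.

SE = σ/√n = 4/√23 = 0.8341
z = (x̄−μ₀)/SE = (19.09−21)/0.8341 = -2.2900
p-value (two-sided) = 0.02202
At α=0.05: p < α → reject H₀

reject H₀: yes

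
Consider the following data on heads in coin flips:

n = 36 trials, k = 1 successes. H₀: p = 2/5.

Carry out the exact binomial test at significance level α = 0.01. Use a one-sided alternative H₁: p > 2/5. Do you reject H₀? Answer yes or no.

Exact binomial: n=36, k=1, p₀=2/5=0.4000
P(X≥1) from Σ C(n,i)·p₀^i·(1−p₀)^(n−i)
p-value (one-sided, H₁ greater) = 1.00000
At α=0.01: p ≥ α → fail to reject H₀

reject H₀: no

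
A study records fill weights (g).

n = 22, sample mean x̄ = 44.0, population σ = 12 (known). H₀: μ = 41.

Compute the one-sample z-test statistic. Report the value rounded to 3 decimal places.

test statistic = 1.173

SE = σ/√n = 12/√22 = 2.5584
z = (x̄−μ₀)/SE = (44.0−41)/2.5584 = 1.1726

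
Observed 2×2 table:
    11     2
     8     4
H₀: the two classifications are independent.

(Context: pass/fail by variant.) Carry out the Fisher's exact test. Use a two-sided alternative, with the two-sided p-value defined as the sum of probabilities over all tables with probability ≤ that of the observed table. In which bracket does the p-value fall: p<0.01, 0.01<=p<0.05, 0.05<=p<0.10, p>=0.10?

Margins: r₁=13, r₂=12, c₁=19, c₂=6, n=25
p_obs = C(13,11)·C(12,8)/C(25,19); sum pmf over tables with pmf ≤ p_obs
p-value (two-sided) = 0.37826
→ bracket: p>=0.10

p-value bracket: p>=0.10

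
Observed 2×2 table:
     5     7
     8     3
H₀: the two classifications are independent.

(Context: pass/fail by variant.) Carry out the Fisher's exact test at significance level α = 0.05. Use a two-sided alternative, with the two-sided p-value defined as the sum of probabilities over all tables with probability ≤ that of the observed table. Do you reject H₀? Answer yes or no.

Margins: r₁=12, r₂=11, c₁=13, c₂=10, n=23
p_obs = C(12,5)·C(11,8)/C(23,13); sum pmf over tables with pmf ≤ p_obs
p-value (two-sided) = 0.21376
At α=0.05: p ≥ α → fail to reject H₀

reject H₀: no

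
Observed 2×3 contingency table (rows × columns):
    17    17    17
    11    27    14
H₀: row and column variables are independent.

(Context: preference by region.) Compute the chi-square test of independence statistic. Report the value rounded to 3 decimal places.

test statistic = 3.839

Row totals [51, 52], col totals [28, 44, 31], n=103
χ² = (17−13.86)²/13.86 + (17−21.79)²/21.79 + (17−15.35)²/15.35 + (11−14.14)²/14.14 + (27−22.21)²/22.21 + (14−15.65)²/15.65 = 3.8394
df = 2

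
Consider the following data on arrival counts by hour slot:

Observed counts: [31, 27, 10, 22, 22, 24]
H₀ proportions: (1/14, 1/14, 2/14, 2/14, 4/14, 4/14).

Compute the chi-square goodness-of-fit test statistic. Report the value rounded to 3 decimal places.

n = 136; E_i = n·p_i = [9.71, 9.71, 19.43, 19.43, 38.86, 38.86]
χ² = (31−9.71)²/9.71 + (27−9.71)²/9.71 + (10−19.43)²/19.43 + (22−19.43)²/19.43 + (22−38.86)²/38.86 + (24−38.86)²/38.86 = 95.3088
df = 5

test statistic = 95.309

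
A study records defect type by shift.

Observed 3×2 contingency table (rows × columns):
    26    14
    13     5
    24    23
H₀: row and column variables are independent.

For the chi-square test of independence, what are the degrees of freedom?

degrees of freedom = 2

df = (r−1)(c−1) = (3−1)·(2−1) = 2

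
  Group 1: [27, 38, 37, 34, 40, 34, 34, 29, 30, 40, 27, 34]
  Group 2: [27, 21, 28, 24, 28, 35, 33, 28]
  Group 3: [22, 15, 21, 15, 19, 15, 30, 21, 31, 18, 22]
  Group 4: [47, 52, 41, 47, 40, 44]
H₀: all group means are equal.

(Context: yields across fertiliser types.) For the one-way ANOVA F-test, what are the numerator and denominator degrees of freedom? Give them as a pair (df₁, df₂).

k = 4 groups, N = 37 total
df = (k−1, N−k) = (4−1, 37−4) = (3, 33)

degrees of freedom = [3, 33]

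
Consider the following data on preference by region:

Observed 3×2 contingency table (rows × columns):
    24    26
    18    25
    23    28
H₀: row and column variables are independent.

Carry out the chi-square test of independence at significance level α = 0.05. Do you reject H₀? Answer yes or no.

reject H₀: no

Row totals [50, 43, 51], col totals [65, 79], n=144
χ² = (24−22.57)²/22.57 + (26−27.43)²/27.43 + (18−19.41)²/19.41 + (25−23.59)²/23.59 + (23−23.02)²/23.02 + (28−27.98)²/27.98 = 0.3519
df = 2
p-value (upper-tail) = 0.83864
At α=0.05: p ≥ α → fail to reject H₀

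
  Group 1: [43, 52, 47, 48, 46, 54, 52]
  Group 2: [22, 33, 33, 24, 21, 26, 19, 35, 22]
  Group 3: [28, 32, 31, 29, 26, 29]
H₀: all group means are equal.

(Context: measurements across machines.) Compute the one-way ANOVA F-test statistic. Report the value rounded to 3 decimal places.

test statistic = 52.708

Group means [48.86, 26.11, 29.17], grand mean 34.182
SSB = Σnᵢ(x̄ᵢ−x̄)² = 2244.693; SSW = ΣΣ(x−x̄ᵢ)² = 404.579
MSB = 2244.693/2 = 1122.3467; MSW = 404.579/19 = 21.2937
F = MSB/MSW = 52.7080
df = (2, 19)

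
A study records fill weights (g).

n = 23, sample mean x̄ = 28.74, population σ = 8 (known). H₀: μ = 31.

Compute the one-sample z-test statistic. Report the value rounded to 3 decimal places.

test statistic = -1.355

SE = σ/√n = 8/√23 = 1.6681
z = (x̄−μ₀)/SE = (28.74−31)/1.6681 = -1.3548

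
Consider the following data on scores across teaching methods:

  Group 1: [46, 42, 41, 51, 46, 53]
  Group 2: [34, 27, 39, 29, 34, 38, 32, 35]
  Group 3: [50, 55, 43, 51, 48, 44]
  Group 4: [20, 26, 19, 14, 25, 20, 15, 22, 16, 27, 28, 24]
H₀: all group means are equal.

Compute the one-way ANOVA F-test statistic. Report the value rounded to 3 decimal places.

test statistic = 65.966

Group means [46.50, 33.50, 48.50, 21.33], grand mean 34.188
SSB = Σnᵢ(x̄ᵢ−x̄)² = 4125.208; SSW = ΣΣ(x−x̄ᵢ)² = 583.667
MSB = 4125.208/3 = 1375.0694; MSW = 583.667/28 = 20.8452
F = MSB/MSW = 65.9656
df = (3, 28)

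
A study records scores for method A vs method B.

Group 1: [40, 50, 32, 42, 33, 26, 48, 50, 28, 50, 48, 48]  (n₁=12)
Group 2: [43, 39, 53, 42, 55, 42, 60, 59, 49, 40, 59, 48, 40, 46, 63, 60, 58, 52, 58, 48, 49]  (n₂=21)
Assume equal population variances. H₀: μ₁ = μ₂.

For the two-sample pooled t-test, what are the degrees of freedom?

degrees of freedom = 31

df = n₁ + n₂ − 2 = 12 + 21 − 2 = 31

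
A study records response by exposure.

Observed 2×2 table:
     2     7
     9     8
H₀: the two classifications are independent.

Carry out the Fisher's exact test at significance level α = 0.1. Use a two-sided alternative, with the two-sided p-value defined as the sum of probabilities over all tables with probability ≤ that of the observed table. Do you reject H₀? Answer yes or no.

Margins: r₁=9, r₂=17, c₁=11, c₂=15, n=26
p_obs = C(9,2)·C(17,9)/C(26,11); sum pmf over tables with pmf ≤ p_obs
p-value (two-sided) = 0.21670
At α=0.1: p ≥ α → fail to reject H₀

reject H₀: no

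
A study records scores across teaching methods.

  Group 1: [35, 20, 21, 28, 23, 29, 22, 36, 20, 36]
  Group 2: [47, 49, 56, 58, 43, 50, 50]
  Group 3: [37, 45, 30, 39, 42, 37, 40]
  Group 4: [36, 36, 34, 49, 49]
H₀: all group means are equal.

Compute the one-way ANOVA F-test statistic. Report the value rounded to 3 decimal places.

test statistic = 21.026

Group means [27.00, 50.43, 38.57, 40.80], grand mean 37.828
SSB = Σnᵢ(x̄ᵢ−x̄)² = 2331.909; SSW = ΣΣ(x−x̄ᵢ)² = 924.229
MSB = 2331.909/3 = 777.3031; MSW = 924.229/25 = 36.9691
F = MSB/MSW = 21.0257
df = (3, 25)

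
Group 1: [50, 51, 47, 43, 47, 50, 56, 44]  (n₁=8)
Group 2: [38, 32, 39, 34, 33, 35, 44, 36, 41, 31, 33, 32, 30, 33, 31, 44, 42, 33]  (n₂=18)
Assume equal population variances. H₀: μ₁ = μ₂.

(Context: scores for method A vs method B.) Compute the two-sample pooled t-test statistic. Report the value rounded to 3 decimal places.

x̄₁=48.500, s₁=4.175, n₁=8
x̄₂=35.611, s₂=4.591, n₂=18
s_p² = [7·4.175² + 17·4.591²]/24 = 20.0116
SE = √(s_p²·(1/8+1/18)) = 1.9008
t = (48.500−35.611)/1.9008 = 6.7806
df = 24

test statistic = 6.781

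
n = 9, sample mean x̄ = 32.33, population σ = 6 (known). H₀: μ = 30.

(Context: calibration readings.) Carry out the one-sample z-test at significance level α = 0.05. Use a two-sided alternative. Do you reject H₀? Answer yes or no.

SE = σ/√n = 6/√9 = 2.0000
z = (x̄−μ₀)/SE = (32.33−30)/2.0000 = 1.1650
p-value (two-sided) = 0.24402
At α=0.05: p ≥ α → fail to reject H₀

reject H₀: no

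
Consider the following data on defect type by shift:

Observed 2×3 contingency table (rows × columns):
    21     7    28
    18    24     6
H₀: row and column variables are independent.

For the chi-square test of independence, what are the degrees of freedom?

degrees of freedom = 2

df = (r−1)(c−1) = (2−1)·(3−1) = 2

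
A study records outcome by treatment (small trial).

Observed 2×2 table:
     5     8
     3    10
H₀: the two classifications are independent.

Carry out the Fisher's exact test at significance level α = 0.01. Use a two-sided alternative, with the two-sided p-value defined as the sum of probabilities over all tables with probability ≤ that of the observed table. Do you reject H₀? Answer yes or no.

Margins: r₁=13, r₂=13, c₁=8, c₂=18, n=26
p_obs = C(13,5)·C(13,3)/C(26,8); sum pmf over tables with pmf ≤ p_obs
p-value (two-sided) = 0.67277
At α=0.01: p ≥ α → fail to reject H₀

reject H₀: no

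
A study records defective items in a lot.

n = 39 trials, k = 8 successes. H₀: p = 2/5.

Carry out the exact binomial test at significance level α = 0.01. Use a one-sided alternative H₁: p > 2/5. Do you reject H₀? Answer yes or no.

reject H₀: no

Exact binomial: n=39, k=8, p₀=2/5=0.4000
P(X≥8) from Σ C(n,i)·p₀^i·(1−p₀)^(n−i)
p-value (one-sided, H₁ greater) = 0.99714
At α=0.01: p ≥ α → fail to reject H₀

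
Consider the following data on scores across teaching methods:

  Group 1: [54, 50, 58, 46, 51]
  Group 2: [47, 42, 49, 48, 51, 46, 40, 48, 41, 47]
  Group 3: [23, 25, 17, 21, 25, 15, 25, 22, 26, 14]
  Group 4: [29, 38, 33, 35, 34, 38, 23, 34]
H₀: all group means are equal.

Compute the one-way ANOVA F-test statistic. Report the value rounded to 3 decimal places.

test statistic = 78.127

Group means [51.80, 45.90, 21.30, 33.00], grand mean 36.212
SSB = Σnᵢ(x̄ᵢ−x̄)² = 4459.715; SSW = ΣΣ(x−x̄ᵢ)² = 551.800
MSB = 4459.715/3 = 1486.5717; MSW = 551.800/29 = 19.0276
F = MSB/MSW = 78.1272
df = (3, 29)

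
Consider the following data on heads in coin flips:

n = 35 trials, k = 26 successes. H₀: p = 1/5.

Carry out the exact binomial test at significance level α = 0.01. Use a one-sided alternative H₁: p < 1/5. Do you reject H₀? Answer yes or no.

Exact binomial: n=35, k=26, p₀=1/5=0.2000
P(X≤26) from Σ C(n,i)·p₀^i·(1−p₀)^(n−i)
p-value (one-sided, H₁ less) = 1.00000
At α=0.01: p ≥ α → fail to reject H₀

reject H₀: no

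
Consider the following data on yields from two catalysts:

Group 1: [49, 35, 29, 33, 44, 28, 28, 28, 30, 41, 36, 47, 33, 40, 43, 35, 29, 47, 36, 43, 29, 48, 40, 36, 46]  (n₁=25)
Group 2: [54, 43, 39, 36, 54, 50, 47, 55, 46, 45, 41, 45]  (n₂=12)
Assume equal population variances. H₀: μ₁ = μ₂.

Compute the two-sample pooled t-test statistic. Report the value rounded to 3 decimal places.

test statistic = -3.720

x̄₁=37.320, s₁=7.146, n₁=25
x̄₂=46.250, s₂=6.107, n₂=12
s_p² = [24·7.146² + 11·6.107²]/35 = 46.7340
SE = √(s_p²·(1/25+1/12)) = 2.4008
t = (37.320−46.250)/2.4008 = -3.7196
df = 35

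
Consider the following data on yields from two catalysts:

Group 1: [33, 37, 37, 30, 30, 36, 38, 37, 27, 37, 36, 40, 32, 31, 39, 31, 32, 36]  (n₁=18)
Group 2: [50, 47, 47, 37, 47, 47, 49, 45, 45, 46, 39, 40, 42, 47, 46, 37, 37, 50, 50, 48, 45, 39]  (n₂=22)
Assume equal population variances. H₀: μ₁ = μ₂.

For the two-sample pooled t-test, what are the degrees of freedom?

degrees of freedom = 38

df = n₁ + n₂ − 2 = 18 + 22 − 2 = 38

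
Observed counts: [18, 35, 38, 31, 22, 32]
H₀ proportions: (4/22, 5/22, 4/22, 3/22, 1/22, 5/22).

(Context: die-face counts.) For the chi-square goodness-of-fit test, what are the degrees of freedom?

degrees of freedom = 5

df = k − 1 = 6 − 1 = 5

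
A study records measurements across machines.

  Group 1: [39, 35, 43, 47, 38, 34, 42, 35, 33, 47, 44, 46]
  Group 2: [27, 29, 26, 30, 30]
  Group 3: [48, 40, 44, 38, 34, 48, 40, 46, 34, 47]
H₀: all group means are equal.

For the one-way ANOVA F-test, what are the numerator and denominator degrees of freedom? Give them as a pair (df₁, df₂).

degrees of freedom = [2, 24]

k = 3 groups, N = 27 total
df = (k−1, N−k) = (3−1, 27−3) = (2, 24)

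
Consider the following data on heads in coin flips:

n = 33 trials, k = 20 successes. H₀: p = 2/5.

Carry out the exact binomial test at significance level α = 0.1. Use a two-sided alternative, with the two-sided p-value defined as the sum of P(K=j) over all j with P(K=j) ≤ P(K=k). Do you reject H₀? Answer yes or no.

Exact binomial: n=33, k=20, p₀=2/5=0.4000
P(X=j) = C(n,j)·p₀^j·(1−p₀)^(n−j); p = Σ P(X=j) over j with P(X=j) ≤ P(X=20)
p-value (two-sided) = 0.02001
At α=0.1: p < α → reject H₀

reject H₀: yes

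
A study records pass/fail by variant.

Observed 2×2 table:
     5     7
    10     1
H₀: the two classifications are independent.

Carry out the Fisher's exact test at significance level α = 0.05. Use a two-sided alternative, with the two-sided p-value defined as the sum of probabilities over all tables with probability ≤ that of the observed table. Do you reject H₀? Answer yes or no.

reject H₀: yes

Margins: r₁=12, r₂=11, c₁=15, c₂=8, n=23
p_obs = C(12,5)·C(11,10)/C(23,15); sum pmf over tables with pmf ≤ p_obs
p-value (two-sided) = 0.02719
At α=0.05: p < α → reject H₀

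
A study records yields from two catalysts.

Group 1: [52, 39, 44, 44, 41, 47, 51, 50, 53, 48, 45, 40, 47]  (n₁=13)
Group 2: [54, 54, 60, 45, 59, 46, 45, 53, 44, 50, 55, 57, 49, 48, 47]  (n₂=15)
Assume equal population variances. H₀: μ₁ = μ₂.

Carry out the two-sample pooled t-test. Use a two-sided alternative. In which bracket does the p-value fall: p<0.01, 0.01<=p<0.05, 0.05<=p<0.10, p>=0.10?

x̄₁=46.231, s₁=4.567, n₁=13
x̄₂=51.067, s₂=5.311, n₂=15
s_p² = [12·4.567² + 14·5.311²]/26 = 24.8170
SE = √(s_p²·(1/13+1/15)) = 1.8877
t = (46.231−51.067)/1.8877 = -2.5618
df = 26
p-value (two-sided) = 0.01656
→ bracket: 0.01<=p<0.05

p-value bracket: 0.01<=p<0.05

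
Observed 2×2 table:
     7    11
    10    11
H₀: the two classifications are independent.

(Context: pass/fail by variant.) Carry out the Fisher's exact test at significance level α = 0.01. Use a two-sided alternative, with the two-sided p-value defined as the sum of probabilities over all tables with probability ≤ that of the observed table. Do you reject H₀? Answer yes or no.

reject H₀: no

Margins: r₁=18, r₂=21, c₁=17, c₂=22, n=39
p_obs = C(18,7)·C(21,10)/C(39,17); sum pmf over tables with pmf ≤ p_obs
p-value (two-sided) = 0.74791
At α=0.01: p ≥ α → fail to reject H₀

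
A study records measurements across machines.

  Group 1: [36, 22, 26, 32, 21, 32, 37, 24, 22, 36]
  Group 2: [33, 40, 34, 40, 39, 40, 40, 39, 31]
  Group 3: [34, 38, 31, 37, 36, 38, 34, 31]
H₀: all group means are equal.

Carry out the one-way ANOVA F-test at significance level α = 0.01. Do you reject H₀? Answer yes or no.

reject H₀: yes

Group means [28.80, 37.33, 34.88], grand mean 33.444
SSB = Σnᵢ(x̄ᵢ−x̄)² = 368.192; SSW = ΣΣ(x−x̄ᵢ)² = 536.475
MSB = 368.192/2 = 184.0958; MSW = 536.475/24 = 22.3531
F = MSB/MSW = 8.2358
df = (2, 24)
p-value (upper-tail) = 0.00189
At α=0.01: p < α → reject H₀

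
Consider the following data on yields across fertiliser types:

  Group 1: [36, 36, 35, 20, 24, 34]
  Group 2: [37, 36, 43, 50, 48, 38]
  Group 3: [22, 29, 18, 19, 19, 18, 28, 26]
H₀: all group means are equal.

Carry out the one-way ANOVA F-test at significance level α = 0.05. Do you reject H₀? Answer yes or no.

Group means [30.83, 42.00, 22.38], grand mean 30.800
SSB = Σnᵢ(x̄ᵢ−x̄)² = 1320.492; SSW = ΣΣ(x−x̄ᵢ)² = 572.708
MSB = 1320.492/2 = 660.2458; MSW = 572.708/17 = 33.6887
F = MSB/MSW = 19.5984
df = (2, 17)
p-value (upper-tail) = 0.00004
At α=0.05: p < α → reject H₀

reject H₀: yes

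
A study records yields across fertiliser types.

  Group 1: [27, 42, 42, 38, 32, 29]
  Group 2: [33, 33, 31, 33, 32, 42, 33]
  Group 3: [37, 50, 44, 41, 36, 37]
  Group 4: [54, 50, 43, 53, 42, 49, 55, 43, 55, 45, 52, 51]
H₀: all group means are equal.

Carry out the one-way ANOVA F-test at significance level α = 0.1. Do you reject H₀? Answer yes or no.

reject H₀: yes

Group means [35.00, 33.86, 40.83, 49.33], grand mean 41.419
SSB = Σnᵢ(x̄ᵢ−x̄)² = 1401.191; SSW = ΣΣ(x−x̄ᵢ)² = 706.357
MSB = 1401.191/3 = 467.0637; MSW = 706.357/27 = 26.1614
F = MSB/MSW = 17.8532
df = (3, 27)
p-value (upper-tail) = 0.00000
At α=0.1: p < α → reject H₀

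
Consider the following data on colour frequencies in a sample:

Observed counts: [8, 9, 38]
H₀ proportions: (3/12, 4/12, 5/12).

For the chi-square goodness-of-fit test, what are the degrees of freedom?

degrees of freedom = 2

df = k − 1 = 3 − 1 = 2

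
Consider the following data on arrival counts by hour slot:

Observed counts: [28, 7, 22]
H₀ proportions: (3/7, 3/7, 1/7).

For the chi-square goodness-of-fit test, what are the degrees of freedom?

degrees of freedom = 2

df = k − 1 = 3 − 1 = 2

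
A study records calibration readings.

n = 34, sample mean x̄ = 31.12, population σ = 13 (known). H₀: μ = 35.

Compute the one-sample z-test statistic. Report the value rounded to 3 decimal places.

test statistic = -1.740

SE = σ/√n = 13/√34 = 2.2295
z = (x̄−μ₀)/SE = (31.12−35)/2.2295 = -1.7403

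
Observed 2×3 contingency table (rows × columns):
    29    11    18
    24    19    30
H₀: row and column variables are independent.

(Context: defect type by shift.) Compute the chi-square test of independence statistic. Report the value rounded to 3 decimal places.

Row totals [58, 73], col totals [53, 30, 48], n=131
χ² = (29−23.47)²/23.47 + (11−13.28)²/13.28 + (18−21.25)²/21.25 + (24−29.53)²/29.53 + (19−16.72)²/16.72 + (30−26.75)²/26.75 = 3.9391
df = 2

test statistic = 3.939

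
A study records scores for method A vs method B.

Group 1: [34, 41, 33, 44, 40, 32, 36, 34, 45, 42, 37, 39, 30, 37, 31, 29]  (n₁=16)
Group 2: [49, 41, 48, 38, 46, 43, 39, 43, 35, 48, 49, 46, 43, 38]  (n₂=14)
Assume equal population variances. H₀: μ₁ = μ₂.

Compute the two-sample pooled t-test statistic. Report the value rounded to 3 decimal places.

test statistic = -3.864

x̄₁=36.500, s₁=4.980, n₁=16
x̄₂=43.286, s₂=4.581, n₂=14
s_p² = [15·4.980² + 13·4.581²]/28 = 23.0306
SE = √(s_p²·(1/16+1/14)) = 1.7563
t = (36.500−43.286)/1.7563 = -3.8637
df = 28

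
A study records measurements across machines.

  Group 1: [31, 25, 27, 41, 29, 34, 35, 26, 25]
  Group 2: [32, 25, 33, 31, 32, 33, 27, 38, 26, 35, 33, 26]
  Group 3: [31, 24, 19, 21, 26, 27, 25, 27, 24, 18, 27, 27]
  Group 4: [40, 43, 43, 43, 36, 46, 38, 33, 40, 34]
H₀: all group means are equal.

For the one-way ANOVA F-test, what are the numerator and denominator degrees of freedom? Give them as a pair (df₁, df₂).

degrees of freedom = [3, 39]

k = 4 groups, N = 43 total
df = (k−1, N−k) = (4−1, 43−4) = (3, 39)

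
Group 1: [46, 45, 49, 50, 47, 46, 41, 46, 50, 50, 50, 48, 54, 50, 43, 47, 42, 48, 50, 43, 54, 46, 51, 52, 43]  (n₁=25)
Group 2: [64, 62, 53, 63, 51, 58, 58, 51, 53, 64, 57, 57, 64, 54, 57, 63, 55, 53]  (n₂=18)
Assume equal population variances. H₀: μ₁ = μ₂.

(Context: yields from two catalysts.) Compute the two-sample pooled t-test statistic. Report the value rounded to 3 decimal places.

x̄₁=47.640, s₁=3.569, n₁=25
x̄₂=57.611, s₂=4.680, n₂=18
s_p² = [24·3.569² + 17·4.680²]/41 = 16.5375
SE = √(s_p²·(1/25+1/18)) = 1.2571
t = (47.640−57.611)/1.2571 = -7.9320
df = 41

test statistic = -7.932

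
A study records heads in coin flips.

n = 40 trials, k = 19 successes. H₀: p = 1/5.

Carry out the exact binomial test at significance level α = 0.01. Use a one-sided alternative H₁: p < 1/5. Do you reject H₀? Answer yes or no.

Exact binomial: n=40, k=19, p₀=1/5=0.2000
P(X≤19) from Σ C(n,i)·p₀^i·(1−p₀)^(n−i)
p-value (one-sided, H₁ less) = 0.99998
At α=0.01: p ≥ α → fail to reject H₀

reject H₀: no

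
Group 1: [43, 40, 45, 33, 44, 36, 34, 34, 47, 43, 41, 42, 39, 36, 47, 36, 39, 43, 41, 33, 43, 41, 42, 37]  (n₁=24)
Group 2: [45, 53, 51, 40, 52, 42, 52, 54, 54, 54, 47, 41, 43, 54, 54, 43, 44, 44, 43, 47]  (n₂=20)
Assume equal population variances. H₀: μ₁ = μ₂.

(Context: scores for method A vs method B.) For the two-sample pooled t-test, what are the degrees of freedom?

df = n₁ + n₂ − 2 = 24 + 20 − 2 = 42

degrees of freedom = 42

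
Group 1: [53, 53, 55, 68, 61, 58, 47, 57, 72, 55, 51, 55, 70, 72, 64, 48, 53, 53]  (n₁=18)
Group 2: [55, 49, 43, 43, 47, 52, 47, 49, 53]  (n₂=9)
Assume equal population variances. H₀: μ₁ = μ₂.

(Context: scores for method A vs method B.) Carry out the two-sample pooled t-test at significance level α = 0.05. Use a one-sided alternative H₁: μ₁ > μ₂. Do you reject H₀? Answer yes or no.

x̄₁=58.056, s₁=7.967, n₁=18
x̄₂=48.667, s₂=4.183, n₂=9
s_p² = [17·7.967² + 8·4.183²]/25 = 48.7578
SE = √(s_p²·(1/18+1/9)) = 2.8507
t = (58.056−48.667)/2.8507 = 3.2936
df = 25
p-value (one-sided, H₁ greater) = 0.00148
At α=0.05: p < α → reject H₀

reject H₀: yes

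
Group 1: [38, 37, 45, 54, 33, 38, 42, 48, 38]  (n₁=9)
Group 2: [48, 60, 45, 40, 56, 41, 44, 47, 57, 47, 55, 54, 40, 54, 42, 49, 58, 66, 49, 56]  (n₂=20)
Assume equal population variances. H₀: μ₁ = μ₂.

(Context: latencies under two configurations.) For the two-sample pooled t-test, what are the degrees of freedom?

degrees of freedom = 27

df = n₁ + n₂ − 2 = 9 + 20 − 2 = 27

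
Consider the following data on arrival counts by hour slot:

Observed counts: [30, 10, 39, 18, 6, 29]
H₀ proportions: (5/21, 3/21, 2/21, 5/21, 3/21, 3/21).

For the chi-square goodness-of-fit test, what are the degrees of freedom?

df = k − 1 = 6 − 1 = 5

degrees of freedom = 5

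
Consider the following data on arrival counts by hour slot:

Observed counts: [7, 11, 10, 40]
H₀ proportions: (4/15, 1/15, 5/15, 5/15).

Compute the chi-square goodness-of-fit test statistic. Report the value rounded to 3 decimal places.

n = 68; E_i = n·p_i = [18.13, 4.53, 22.67, 22.67]
χ² = (7−18.13)²/18.13 + (11−4.53)²/4.53 + (10−22.67)²/22.67 + (40−22.67)²/22.67 = 36.3934
df = 3

test statistic = 36.393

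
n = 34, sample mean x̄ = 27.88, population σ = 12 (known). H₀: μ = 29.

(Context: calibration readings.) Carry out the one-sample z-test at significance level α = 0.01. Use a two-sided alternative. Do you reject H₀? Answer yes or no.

SE = σ/√n = 12/√34 = 2.0580
z = (x̄−μ₀)/SE = (27.88−29)/2.0580 = -0.5442
p-value (two-sided) = 0.58629
At α=0.01: p ≥ α → fail to reject H₀

reject H₀: no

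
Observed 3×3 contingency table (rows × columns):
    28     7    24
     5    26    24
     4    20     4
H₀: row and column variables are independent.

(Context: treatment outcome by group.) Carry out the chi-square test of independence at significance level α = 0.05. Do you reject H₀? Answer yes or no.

Row totals [59, 55, 28], col totals [37, 53, 52], n=142
χ² = (28−15.37)²/15.37 + (7−22.02)²/22.02 + (24−21.61)²/21.61 + (5−14.33)²/14.33 + (26−20.53)²/20.53 + (24−20.14)²/20.14 + (4−7.30)²/7.30 + (20−10.45)²/10.45 + (4−10.25)²/10.25 = 43.1844
df = 4
p-value (upper-tail) = 0.00000
At α=0.05: p < α → reject H₀

reject H₀: yes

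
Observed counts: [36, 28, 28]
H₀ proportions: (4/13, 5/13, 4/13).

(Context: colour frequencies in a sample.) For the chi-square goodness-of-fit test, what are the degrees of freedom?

df = k − 1 = 3 − 1 = 2

degrees of freedom = 2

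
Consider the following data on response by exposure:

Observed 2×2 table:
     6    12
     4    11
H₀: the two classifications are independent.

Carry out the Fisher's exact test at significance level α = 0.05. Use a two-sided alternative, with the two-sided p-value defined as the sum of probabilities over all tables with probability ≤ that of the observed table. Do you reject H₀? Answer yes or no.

reject H₀: no

Margins: r₁=18, r₂=15, c₁=10, c₂=23, n=33
p_obs = C(18,6)·C(15,4)/C(33,10); sum pmf over tables with pmf ≤ p_obs
p-value (two-sided) = 0.72202
At α=0.05: p ≥ α → fail to reject H₀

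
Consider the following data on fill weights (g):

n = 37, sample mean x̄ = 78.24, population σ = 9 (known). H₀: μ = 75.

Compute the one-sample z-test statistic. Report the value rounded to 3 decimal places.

SE = σ/√n = 9/√37 = 1.4796
z = (x̄−μ₀)/SE = (78.24−75)/1.4796 = 2.1898

test statistic = 2.190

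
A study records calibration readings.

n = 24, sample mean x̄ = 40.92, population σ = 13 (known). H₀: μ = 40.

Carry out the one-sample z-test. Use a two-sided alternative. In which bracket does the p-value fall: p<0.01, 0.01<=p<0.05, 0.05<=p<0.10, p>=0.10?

SE = σ/√n = 13/√24 = 2.6536
z = (x̄−μ₀)/SE = (40.92−40)/2.6536 = 0.3467
p-value (two-sided) = 0.72882
→ bracket: p>=0.10

p-value bracket: p>=0.10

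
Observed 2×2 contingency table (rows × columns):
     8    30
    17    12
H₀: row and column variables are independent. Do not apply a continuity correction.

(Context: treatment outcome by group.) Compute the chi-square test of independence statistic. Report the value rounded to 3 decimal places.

Row totals [38, 29], col totals [25, 42], n=67
χ² = (8−14.18)²/14.18 + (30−23.82)²/23.82 + (17−10.82)²/10.82 + (12−18.18)²/18.18 = 9.9244
df = 1

test statistic = 9.924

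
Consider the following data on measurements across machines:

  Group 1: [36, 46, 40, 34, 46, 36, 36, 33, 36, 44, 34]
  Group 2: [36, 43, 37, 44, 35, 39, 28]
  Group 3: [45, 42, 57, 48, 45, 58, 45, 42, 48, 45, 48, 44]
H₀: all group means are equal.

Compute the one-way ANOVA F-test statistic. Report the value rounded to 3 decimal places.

test statistic = 11.877

Group means [38.27, 37.43, 47.25], grand mean 41.667
SSB = Σnᵢ(x̄ᵢ−x̄)² = 626.521; SSW = ΣΣ(x−x̄ᵢ)² = 712.146
MSB = 626.521/2 = 313.2603; MSW = 712.146/27 = 26.3758
F = MSB/MSW = 11.8768
df = (2, 27)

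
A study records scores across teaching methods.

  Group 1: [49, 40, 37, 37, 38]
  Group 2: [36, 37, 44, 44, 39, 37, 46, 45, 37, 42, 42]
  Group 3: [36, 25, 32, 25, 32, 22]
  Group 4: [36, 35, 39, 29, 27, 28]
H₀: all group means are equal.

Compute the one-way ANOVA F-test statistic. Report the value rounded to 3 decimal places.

Group means [40.20, 40.82, 28.67, 32.33], grand mean 36.286
SSB = Σnᵢ(x̄ᵢ−x̄)² = 744.611; SSW = ΣΣ(x−x̄ᵢ)² = 511.103
MSB = 744.611/3 = 248.2038; MSW = 511.103/24 = 21.2960
F = MSB/MSW = 11.6550
df = (3, 24)

test statistic = 11.655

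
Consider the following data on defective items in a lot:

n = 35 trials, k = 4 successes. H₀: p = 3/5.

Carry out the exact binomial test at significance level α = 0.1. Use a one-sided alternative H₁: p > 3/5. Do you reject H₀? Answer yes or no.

reject H₀: no

Exact binomial: n=35, k=4, p₀=3/5=0.6000
P(X≥4) from Σ C(n,i)·p₀^i·(1−p₀)^(n−i)
p-value (one-sided, H₁ greater) = 1.00000
At α=0.1: p ≥ α → fail to reject H₀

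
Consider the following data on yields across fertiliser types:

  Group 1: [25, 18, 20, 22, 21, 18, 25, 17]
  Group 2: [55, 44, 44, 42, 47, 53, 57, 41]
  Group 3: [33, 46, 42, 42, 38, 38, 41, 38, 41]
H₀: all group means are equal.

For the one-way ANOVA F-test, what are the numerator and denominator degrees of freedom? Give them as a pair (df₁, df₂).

degrees of freedom = [2, 22]

k = 3 groups, N = 25 total
df = (k−1, N−k) = (3−1, 25−3) = (2, 22)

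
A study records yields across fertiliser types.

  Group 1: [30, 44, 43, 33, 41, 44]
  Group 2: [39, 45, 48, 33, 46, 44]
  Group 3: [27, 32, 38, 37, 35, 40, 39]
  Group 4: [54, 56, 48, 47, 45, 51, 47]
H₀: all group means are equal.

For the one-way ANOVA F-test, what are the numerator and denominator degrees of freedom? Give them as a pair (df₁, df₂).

degrees of freedom = [3, 22]

k = 4 groups, N = 26 total
df = (k−1, N−k) = (4−1, 26−4) = (3, 22)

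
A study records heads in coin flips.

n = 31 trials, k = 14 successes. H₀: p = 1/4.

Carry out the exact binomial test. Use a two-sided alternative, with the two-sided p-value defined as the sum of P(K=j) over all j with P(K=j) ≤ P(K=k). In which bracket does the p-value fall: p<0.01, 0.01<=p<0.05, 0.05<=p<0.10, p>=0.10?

Exact binomial: n=31, k=14, p₀=1/4=0.2500
P(X=j) = C(n,j)·p₀^j·(1−p₀)^(n−j); p = Σ P(X=j) over j with P(X=j) ≤ P(X=14)
p-value (two-sided) = 0.01997
→ bracket: 0.01<=p<0.05

p-value bracket: 0.01<=p<0.05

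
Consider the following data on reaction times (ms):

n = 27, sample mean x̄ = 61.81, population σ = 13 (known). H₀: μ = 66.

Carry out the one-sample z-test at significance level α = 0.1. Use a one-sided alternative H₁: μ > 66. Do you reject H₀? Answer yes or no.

SE = σ/√n = 13/√27 = 2.5019
z = (x̄−μ₀)/SE = (61.81−66)/2.5019 = -1.6748
p-value (one-sided, H₁ greater) = 0.95301
At α=0.1: p ≥ α → fail to reject H₀

reject H₀: no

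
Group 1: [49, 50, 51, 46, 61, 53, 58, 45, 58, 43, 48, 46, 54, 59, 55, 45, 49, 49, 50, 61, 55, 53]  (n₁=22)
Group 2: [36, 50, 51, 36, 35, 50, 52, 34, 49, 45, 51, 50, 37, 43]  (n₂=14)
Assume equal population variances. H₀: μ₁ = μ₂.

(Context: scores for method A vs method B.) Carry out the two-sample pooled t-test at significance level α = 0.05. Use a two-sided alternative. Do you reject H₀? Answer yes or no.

reject H₀: yes

x̄₁=51.727, s₁=5.382, n₁=22
x̄₂=44.214, s₂=7.095, n₂=14
s_p² = [21·5.382² + 13·7.095²]/34 = 37.1388
SE = √(s_p²·(1/22+1/14)) = 2.0835
t = (51.727−44.214)/2.0835 = 3.6060
df = 34
p-value (two-sided) = 0.00099
At α=0.05: p < α → reject H₀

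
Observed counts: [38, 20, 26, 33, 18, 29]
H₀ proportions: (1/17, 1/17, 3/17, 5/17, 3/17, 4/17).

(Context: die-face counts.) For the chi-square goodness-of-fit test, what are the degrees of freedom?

degrees of freedom = 5

df = k − 1 = 6 − 1 = 5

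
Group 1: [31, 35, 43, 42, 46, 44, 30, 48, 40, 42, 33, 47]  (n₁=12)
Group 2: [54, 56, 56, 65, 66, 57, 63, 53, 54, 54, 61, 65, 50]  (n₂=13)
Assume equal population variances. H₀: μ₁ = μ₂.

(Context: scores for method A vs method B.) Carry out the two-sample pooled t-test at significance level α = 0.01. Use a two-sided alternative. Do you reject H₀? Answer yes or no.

reject H₀: yes

x̄₁=40.083, s₁=6.302, n₁=12
x̄₂=58.000, s₂=5.339, n₂=13
s_p² = [11·6.302² + 12·5.339²]/23 = 33.8659
SE = √(s_p²·(1/12+1/13)) = 2.3296
t = (40.083−58.000)/2.3296 = -7.6907
df = 23
p-value (two-sided) = 0.00000
At α=0.01: p < α → reject H₀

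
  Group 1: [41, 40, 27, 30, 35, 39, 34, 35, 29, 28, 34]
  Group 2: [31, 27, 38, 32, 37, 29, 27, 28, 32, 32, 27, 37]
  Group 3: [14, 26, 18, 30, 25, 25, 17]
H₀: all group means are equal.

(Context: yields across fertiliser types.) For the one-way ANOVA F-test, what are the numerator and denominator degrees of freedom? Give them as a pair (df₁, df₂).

degrees of freedom = [2, 27]

k = 3 groups, N = 30 total
df = (k−1, N−k) = (3−1, 30−3) = (2, 27)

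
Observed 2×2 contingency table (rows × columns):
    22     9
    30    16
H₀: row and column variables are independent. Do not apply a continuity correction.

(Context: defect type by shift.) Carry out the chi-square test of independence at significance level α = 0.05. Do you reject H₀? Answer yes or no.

Row totals [31, 46], col totals [52, 25], n=77
χ² = (22−20.94)²/20.94 + (9−10.06)²/10.06 + (30−31.06)²/31.06 + (16−14.94)²/14.94 = 0.2793
df = 1
p-value (upper-tail) = 0.59717
At α=0.05: p ≥ α → fail to reject H₀

reject H₀: no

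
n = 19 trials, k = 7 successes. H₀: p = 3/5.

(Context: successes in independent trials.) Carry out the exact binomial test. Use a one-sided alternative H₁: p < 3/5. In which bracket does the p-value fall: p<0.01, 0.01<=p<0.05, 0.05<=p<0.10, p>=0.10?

Exact binomial: n=19, k=7, p₀=3/5=0.6000
P(X≤7) from Σ C(n,i)·p₀^i·(1−p₀)^(n−i)
p-value (one-sided, H₁ less) = 0.03523
→ bracket: 0.01<=p<0.05

p-value bracket: 0.01<=p<0.05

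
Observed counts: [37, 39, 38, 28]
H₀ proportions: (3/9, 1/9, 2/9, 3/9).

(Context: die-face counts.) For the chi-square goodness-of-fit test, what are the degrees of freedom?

degrees of freedom = 3

df = k − 1 = 4 − 1 = 3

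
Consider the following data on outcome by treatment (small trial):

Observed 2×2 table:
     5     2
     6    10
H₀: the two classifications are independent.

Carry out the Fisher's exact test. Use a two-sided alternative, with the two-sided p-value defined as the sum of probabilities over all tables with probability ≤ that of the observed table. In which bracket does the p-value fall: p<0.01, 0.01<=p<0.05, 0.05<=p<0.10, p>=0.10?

p-value bracket: p>=0.10

Margins: r₁=7, r₂=16, c₁=11, c₂=12, n=23
p_obs = C(7,5)·C(16,6)/C(23,11); sum pmf over tables with pmf ≤ p_obs
p-value (two-sided) = 0.19303
→ bracket: p>=0.10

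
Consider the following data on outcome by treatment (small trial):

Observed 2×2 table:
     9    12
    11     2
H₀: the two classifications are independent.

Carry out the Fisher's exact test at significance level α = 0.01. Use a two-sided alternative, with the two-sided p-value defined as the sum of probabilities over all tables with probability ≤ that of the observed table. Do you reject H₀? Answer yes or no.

Margins: r₁=21, r₂=13, c₁=20, c₂=14, n=34
p_obs = C(21,9)·C(13,11)/C(34,20); sum pmf over tables with pmf ≤ p_obs
p-value (two-sided) = 0.03021
At α=0.01: p ≥ α → fail to reject H₀

reject H₀: no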